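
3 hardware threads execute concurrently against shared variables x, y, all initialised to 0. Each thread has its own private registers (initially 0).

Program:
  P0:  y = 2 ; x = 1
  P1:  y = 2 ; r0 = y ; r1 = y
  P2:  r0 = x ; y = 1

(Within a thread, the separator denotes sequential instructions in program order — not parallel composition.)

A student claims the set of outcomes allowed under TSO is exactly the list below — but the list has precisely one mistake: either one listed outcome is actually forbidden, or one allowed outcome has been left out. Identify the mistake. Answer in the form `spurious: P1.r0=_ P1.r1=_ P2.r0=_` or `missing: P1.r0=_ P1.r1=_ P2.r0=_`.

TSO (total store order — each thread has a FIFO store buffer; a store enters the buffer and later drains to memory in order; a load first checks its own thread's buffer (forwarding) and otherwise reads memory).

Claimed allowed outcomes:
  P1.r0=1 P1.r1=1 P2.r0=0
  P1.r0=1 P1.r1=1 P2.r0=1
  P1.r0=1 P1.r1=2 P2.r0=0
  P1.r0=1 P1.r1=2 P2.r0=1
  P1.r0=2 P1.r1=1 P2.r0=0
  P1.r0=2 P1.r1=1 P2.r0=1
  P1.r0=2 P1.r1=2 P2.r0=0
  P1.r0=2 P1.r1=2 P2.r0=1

outcome vector order: (P1.r0,P1.r1,P2.r0)
TSO: 7 outcomes — {1/1/0, 1/1/1, 1/2/0, 2/1/0, 2/1/1, 2/2/0, 2/2/1}
claimed∖TSO = {1/2/1}

spurious: P1.r0=1 P1.r1=2 P2.r0=1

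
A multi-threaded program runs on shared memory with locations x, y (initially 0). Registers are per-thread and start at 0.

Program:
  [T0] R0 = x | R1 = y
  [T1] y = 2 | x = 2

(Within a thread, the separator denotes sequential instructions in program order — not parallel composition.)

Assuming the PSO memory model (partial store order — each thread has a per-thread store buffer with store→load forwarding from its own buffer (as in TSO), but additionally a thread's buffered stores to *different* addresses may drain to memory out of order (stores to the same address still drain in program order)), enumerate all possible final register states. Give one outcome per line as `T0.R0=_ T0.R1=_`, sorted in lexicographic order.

T0.R0=0 T0.R1=0
T0.R0=0 T0.R1=2
T0.R0=2 T0.R1=0
T0.R0=2 T0.R1=2

outcome vector order: (T0.R0,T0.R1)
|PSO outcomes| = 4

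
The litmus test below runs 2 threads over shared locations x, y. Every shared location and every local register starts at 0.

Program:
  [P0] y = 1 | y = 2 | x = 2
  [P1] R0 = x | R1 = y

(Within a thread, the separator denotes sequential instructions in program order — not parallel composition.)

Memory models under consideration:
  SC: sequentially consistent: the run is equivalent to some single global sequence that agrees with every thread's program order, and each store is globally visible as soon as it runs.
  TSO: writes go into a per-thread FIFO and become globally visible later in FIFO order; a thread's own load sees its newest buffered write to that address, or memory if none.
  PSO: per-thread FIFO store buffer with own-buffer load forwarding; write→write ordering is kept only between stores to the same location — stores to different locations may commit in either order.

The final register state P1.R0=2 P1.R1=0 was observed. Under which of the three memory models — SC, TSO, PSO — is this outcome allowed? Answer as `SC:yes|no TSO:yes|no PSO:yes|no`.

SC:no TSO:no PSO:yes

outcome vector order: (P1.R0,P1.R1)
under SC → (0,0), (0,1), (0,2), (2,2)
under TSO → (0,0), (0,1), (0,2), (2,2)
under PSO → (0,0), (0,1), (0,2), (2,0), (2,1), (2,2)
target (2,0) ∈ {PSO}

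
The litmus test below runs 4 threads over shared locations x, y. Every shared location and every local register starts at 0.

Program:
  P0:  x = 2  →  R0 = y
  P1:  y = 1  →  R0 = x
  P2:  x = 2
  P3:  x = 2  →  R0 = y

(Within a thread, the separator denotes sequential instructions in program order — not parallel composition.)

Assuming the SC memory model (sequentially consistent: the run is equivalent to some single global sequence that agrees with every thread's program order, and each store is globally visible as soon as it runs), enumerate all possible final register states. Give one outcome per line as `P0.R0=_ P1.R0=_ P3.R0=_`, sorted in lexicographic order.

outcome vector order: (P0.R0,P1.R0,P3.R0)
|SC outcomes| = 5

P0.R0=0 P1.R0=2 P3.R0=0
P0.R0=0 P1.R0=2 P3.R0=1
P0.R0=1 P1.R0=0 P3.R0=1
P0.R0=1 P1.R0=2 P3.R0=0
P0.R0=1 P1.R0=2 P3.R0=1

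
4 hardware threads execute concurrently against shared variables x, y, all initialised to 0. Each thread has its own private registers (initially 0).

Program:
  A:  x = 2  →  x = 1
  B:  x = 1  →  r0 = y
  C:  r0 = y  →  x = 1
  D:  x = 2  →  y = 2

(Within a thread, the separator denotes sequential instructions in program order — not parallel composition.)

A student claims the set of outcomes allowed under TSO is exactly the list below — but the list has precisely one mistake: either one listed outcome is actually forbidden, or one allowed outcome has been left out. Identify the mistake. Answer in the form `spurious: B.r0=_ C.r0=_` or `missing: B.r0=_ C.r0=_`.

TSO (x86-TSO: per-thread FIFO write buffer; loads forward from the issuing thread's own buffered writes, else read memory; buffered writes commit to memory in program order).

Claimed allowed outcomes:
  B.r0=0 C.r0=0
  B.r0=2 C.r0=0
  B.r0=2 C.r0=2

outcome vector order: (B.r0,C.r0)
[TSO] allowed = {(0,0) (0,2) (2,0) (2,2)}
TSO∖claimed = {(0,2)}

missing: B.r0=0 C.r0=2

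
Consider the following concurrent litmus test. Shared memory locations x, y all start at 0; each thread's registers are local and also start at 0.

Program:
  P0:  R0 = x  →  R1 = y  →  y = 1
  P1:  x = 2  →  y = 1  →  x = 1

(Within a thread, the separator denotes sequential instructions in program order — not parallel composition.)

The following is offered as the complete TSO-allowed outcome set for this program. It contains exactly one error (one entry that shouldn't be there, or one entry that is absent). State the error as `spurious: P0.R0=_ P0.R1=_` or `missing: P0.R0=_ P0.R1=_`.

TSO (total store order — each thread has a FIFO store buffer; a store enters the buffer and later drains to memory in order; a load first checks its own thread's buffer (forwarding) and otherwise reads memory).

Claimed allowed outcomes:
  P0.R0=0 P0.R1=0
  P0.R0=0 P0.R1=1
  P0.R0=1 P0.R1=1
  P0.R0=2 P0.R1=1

outcome vector order: (P0.R0,P0.R1)
[TSO] allowed = {0/0 0/1 1/1 2/0 2/1}
TSO∖claimed = {2/0}

missing: P0.R0=2 P0.R1=0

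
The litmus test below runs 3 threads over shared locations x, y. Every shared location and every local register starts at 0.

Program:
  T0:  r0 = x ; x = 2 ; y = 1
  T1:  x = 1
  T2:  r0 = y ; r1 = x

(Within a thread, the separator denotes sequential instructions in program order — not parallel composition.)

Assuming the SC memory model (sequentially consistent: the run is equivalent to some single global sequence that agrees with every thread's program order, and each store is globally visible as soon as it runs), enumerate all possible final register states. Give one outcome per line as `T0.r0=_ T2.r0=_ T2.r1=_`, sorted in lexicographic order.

T0.r0=0 T2.r0=0 T2.r1=0
T0.r0=0 T2.r0=0 T2.r1=1
T0.r0=0 T2.r0=0 T2.r1=2
T0.r0=0 T2.r0=1 T2.r1=1
T0.r0=0 T2.r0=1 T2.r1=2
T0.r0=1 T2.r0=0 T2.r1=0
T0.r0=1 T2.r0=0 T2.r1=1
T0.r0=1 T2.r0=0 T2.r1=2
T0.r0=1 T2.r0=1 T2.r1=2

outcome vector order: (T0.r0,T2.r0,T2.r1)
|SC outcomes| = 9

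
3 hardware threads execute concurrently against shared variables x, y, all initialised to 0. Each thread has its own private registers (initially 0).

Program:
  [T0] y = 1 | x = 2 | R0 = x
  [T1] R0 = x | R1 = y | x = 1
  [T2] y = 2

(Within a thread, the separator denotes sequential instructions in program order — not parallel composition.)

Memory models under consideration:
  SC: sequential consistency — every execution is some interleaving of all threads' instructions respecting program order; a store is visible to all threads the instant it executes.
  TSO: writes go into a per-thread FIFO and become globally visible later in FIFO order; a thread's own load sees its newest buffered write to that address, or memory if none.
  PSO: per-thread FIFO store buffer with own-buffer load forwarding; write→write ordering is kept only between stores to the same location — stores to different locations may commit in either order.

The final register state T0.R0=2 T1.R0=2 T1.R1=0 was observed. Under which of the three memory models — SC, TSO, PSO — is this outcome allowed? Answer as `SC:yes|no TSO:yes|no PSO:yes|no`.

outcome vector order: (T0.R0,T1.R0,T1.R1)
SC (10): 100, 101, 102, 121, 122, 200, 201, 202, 221, 222
TSO (10): 100, 101, 102, 121, 122, 200, 201, 202, 221, 222
PSO (12): 100, 101, 102, 120, 121, 122, 200, 201, 202, 220, 221, 222
target 220 ∈ {PSO}

SC:no TSO:no PSO:yes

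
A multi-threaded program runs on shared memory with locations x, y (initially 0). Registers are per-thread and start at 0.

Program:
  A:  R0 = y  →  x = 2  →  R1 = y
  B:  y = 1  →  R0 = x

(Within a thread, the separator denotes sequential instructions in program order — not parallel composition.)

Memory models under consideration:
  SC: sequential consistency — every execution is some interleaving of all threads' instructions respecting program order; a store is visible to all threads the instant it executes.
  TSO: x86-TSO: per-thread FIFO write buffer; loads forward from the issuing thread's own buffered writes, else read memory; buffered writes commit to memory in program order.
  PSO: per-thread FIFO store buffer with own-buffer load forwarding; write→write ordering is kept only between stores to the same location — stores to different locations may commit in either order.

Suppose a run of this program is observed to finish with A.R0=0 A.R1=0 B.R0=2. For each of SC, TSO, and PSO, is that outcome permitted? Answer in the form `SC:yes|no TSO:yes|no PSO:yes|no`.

SC:yes TSO:yes PSO:yes

outcome vector order: (A.R0,A.R1,B.R0)
[SC] allowed = {0/0/2, 0/1/0, 0/1/2, 1/1/0, 1/1/2}
[TSO] allowed = {0/0/0, 0/0/2, 0/1/0, 0/1/2, 1/1/0, 1/1/2}
[PSO] allowed = {0/0/0, 0/0/2, 0/1/0, 0/1/2, 1/1/0, 1/1/2}
target 0/0/2 ∈ {SC,TSO,PSO}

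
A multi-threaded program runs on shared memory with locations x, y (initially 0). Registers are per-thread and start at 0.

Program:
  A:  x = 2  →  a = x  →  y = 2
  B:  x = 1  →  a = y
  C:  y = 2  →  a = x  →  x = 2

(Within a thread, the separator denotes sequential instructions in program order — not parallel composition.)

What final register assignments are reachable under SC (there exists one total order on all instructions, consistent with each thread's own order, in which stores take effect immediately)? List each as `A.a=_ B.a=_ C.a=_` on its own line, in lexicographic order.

outcome vector order: (A.a,B.a,C.a)
|SC outcomes| = 9

A.a=1 B.a=0 C.a=1
A.a=1 B.a=2 C.a=0
A.a=1 B.a=2 C.a=1
A.a=1 B.a=2 C.a=2
A.a=2 B.a=0 C.a=1
A.a=2 B.a=0 C.a=2
A.a=2 B.a=2 C.a=0
A.a=2 B.a=2 C.a=1
A.a=2 B.a=2 C.a=2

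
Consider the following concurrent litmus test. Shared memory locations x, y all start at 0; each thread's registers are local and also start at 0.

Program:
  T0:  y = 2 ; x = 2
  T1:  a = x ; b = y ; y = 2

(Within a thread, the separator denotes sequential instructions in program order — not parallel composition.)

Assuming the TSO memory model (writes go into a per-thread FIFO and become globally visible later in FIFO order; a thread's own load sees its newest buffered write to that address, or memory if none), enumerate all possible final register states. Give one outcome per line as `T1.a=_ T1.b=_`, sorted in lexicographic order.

T1.a=0 T1.b=0
T1.a=0 T1.b=2
T1.a=2 T1.b=2

outcome vector order: (T1.a,T1.b)
|TSO outcomes| = 3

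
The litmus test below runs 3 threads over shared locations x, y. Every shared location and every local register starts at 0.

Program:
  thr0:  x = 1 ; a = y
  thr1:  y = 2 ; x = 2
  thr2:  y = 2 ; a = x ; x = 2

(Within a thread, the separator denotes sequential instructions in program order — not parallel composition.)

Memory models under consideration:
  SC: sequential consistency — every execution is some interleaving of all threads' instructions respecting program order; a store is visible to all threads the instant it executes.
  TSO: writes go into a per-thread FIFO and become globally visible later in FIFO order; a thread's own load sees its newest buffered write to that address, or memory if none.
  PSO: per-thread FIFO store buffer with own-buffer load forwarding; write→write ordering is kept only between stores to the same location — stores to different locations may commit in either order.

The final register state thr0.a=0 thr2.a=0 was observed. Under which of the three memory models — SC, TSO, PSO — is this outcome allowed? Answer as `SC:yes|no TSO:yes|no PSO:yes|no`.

SC:no TSO:yes PSO:yes

outcome vector order: (thr0.a,thr2.a)
SC (5): 01; 02; 20; 21; 22
TSO (6): 00; 01; 02; 20; 21; 22
PSO (6): 00; 01; 02; 20; 21; 22
target 00 ∈ {TSO,PSO}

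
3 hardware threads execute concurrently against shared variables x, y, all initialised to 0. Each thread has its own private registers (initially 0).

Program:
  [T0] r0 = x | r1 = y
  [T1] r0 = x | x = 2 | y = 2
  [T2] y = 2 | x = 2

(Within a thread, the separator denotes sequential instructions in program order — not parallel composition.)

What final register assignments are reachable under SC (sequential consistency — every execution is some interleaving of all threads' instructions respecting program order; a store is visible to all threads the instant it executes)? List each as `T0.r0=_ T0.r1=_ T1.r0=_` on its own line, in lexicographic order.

outcome vector order: (T0.r0,T0.r1,T1.r0)
|SC outcomes| = 7

T0.r0=0 T0.r1=0 T1.r0=0
T0.r0=0 T0.r1=0 T1.r0=2
T0.r0=0 T0.r1=2 T1.r0=0
T0.r0=0 T0.r1=2 T1.r0=2
T0.r0=2 T0.r1=0 T1.r0=0
T0.r0=2 T0.r1=2 T1.r0=0
T0.r0=2 T0.r1=2 T1.r0=2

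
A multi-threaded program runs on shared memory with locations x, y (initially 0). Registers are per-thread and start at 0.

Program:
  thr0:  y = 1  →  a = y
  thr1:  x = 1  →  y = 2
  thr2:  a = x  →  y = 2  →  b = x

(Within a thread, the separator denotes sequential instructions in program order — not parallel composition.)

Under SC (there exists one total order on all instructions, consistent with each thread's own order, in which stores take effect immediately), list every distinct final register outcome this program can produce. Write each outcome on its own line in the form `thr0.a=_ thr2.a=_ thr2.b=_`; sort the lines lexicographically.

outcome vector order: (thr0.a,thr2.a,thr2.b)
|SC outcomes| = 6

thr0.a=1 thr2.a=0 thr2.b=0
thr0.a=1 thr2.a=0 thr2.b=1
thr0.a=1 thr2.a=1 thr2.b=1
thr0.a=2 thr2.a=0 thr2.b=0
thr0.a=2 thr2.a=0 thr2.b=1
thr0.a=2 thr2.a=1 thr2.b=1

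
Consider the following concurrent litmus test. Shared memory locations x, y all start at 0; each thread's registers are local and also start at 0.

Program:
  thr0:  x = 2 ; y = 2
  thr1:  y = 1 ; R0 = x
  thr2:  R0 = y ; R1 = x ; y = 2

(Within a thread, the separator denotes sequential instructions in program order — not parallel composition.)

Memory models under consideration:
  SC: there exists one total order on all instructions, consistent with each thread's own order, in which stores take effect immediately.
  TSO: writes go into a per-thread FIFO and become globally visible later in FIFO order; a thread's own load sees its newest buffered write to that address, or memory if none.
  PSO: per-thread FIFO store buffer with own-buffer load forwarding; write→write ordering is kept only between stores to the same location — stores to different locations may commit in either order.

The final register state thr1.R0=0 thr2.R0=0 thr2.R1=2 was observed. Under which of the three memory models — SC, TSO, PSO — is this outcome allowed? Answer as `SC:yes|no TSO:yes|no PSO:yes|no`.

outcome vector order: (thr1.R0,thr2.R0,thr2.R1)
SC (10): 000, 002, 010, 012, 022, 200, 202, 210, 212, 222
TSO (10): 000, 002, 010, 012, 022, 200, 202, 210, 212, 222
PSO (12): 000, 002, 010, 012, 020, 022, 200, 202, 210, 212, 220, 222
target 002 ∈ {SC,TSO,PSO}

SC:yes TSO:yes PSO:yes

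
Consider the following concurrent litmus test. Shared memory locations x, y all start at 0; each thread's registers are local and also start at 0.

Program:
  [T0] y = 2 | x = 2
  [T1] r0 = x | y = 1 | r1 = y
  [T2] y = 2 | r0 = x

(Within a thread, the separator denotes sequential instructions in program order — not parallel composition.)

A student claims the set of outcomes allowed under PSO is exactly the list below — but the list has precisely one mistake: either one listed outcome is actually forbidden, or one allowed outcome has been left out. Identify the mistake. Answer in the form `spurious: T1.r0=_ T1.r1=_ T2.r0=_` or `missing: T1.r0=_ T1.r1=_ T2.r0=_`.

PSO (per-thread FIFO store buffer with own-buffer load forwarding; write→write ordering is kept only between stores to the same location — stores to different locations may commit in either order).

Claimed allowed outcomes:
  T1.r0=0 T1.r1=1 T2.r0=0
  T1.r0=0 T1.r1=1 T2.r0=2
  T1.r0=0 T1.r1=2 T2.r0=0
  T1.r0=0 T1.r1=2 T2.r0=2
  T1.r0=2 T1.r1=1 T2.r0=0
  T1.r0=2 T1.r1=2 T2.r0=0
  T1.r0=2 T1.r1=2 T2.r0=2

outcome vector order: (T1.r0,T1.r1,T2.r0)
PSO (8): 010, 012, 020, 022, 210, 212, 220, 222
PSO∖claimed = {212}

missing: T1.r0=2 T1.r1=1 T2.r0=2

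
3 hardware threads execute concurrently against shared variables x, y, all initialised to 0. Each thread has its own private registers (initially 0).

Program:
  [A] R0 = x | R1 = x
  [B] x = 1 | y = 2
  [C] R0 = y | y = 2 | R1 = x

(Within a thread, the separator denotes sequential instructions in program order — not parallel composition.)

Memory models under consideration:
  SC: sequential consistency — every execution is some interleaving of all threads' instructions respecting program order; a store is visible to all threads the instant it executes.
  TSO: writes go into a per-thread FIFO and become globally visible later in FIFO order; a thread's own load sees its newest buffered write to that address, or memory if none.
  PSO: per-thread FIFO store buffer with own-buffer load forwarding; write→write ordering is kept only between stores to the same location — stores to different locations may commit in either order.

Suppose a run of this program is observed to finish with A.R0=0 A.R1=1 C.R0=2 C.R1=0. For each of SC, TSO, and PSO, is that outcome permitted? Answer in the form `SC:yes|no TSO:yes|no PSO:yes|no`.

outcome vector order: (A.R0,A.R1,C.R0,C.R1)
[SC] allowed = {0/0/0/0 0/0/0/1 0/0/2/1 0/1/0/0 0/1/0/1 0/1/2/1 1/1/0/0 1/1/0/1 1/1/2/1}
[TSO] allowed = {0/0/0/0 0/0/0/1 0/0/2/1 0/1/0/0 0/1/0/1 0/1/2/1 1/1/0/0 1/1/0/1 1/1/2/1}
[PSO] allowed = {0/0/0/0 0/0/0/1 0/0/2/0 0/0/2/1 0/1/0/0 0/1/0/1 0/1/2/0 0/1/2/1 1/1/0/0 1/1/0/1 1/1/2/0 1/1/2/1}
target 0/1/2/0 ∈ {PSO}

SC:no TSO:no PSO:yes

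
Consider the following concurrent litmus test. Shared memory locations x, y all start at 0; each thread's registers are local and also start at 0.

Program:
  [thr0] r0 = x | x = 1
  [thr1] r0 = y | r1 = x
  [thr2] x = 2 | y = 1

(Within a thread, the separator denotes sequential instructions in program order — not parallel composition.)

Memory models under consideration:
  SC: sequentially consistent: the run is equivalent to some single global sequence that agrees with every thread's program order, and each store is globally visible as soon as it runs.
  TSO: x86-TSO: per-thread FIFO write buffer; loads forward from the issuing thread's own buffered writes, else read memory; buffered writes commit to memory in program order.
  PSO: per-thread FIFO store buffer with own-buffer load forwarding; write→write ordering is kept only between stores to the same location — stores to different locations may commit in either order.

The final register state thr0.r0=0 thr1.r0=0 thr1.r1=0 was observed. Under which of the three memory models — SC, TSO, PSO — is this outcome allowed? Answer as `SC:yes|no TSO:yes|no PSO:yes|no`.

SC:yes TSO:yes PSO:yes

outcome vector order: (thr0.r0,thr1.r0,thr1.r1)
under SC → 000, 001, 002, 011, 012, 200, 201, 202, 211, 212
under TSO → 000, 001, 002, 011, 012, 200, 201, 202, 211, 212
under PSO → 000, 001, 002, 010, 011, 012, 200, 201, 202, 210, 211, 212
target 000 ∈ {SC,TSO,PSO}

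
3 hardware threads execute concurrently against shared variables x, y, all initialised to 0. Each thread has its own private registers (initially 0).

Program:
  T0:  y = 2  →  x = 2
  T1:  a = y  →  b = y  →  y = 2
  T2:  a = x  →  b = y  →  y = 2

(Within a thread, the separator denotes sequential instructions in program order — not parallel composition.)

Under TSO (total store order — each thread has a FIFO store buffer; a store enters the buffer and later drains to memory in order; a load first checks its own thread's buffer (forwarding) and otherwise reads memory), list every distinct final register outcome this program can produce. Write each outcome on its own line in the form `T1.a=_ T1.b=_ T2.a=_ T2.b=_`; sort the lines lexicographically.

outcome vector order: (T1.a,T1.b,T2.a,T2.b)
|TSO outcomes| = 9

T1.a=0 T1.b=0 T2.a=0 T2.b=0
T1.a=0 T1.b=0 T2.a=0 T2.b=2
T1.a=0 T1.b=0 T2.a=2 T2.b=2
T1.a=0 T1.b=2 T2.a=0 T2.b=0
T1.a=0 T1.b=2 T2.a=0 T2.b=2
T1.a=0 T1.b=2 T2.a=2 T2.b=2
T1.a=2 T1.b=2 T2.a=0 T2.b=0
T1.a=2 T1.b=2 T2.a=0 T2.b=2
T1.a=2 T1.b=2 T2.a=2 T2.b=2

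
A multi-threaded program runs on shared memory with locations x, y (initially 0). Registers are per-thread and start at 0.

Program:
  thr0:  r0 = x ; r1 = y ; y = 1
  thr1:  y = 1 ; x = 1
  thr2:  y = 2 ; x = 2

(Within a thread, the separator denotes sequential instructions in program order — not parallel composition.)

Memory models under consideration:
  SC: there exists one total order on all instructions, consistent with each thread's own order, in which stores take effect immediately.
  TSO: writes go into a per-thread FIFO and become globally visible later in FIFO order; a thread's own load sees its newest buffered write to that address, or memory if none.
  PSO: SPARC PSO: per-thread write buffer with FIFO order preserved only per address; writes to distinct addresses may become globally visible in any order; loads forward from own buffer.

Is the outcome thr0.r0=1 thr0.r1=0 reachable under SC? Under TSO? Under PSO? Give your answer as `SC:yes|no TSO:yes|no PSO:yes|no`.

outcome vector order: (thr0.r0,thr0.r1)
SC: 7 outcomes — {(0,0); (0,1); (0,2); (1,1); (1,2); (2,1); (2,2)}
TSO: 7 outcomes — {(0,0); (0,1); (0,2); (1,1); (1,2); (2,1); (2,2)}
PSO: 9 outcomes — {(0,0); (0,1); (0,2); (1,0); (1,1); (1,2); (2,0); (2,1); (2,2)}
target (1,0) ∈ {PSO}

SC:no TSO:no PSO:yes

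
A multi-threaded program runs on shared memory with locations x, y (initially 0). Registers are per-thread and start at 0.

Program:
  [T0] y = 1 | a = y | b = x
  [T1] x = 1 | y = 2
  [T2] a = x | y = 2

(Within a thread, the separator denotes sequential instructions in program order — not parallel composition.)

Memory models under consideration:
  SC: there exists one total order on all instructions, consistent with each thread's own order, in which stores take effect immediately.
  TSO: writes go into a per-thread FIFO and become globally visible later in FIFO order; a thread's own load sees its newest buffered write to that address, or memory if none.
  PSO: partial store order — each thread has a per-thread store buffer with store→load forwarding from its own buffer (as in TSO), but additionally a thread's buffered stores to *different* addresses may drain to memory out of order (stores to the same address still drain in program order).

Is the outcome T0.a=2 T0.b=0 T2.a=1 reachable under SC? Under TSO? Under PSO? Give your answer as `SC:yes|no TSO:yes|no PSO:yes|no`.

SC:no TSO:no PSO:yes

outcome vector order: (T0.a,T0.b,T2.a)
[SC] allowed = {<1 0 0>, <1 0 1>, <1 1 0>, <1 1 1>, <2 0 0>, <2 1 0>, <2 1 1>}
[TSO] allowed = {<1 0 0>, <1 0 1>, <1 1 0>, <1 1 1>, <2 0 0>, <2 1 0>, <2 1 1>}
[PSO] allowed = {<1 0 0>, <1 0 1>, <1 1 0>, <1 1 1>, <2 0 0>, <2 0 1>, <2 1 0>, <2 1 1>}
target <2 0 1> ∈ {PSO}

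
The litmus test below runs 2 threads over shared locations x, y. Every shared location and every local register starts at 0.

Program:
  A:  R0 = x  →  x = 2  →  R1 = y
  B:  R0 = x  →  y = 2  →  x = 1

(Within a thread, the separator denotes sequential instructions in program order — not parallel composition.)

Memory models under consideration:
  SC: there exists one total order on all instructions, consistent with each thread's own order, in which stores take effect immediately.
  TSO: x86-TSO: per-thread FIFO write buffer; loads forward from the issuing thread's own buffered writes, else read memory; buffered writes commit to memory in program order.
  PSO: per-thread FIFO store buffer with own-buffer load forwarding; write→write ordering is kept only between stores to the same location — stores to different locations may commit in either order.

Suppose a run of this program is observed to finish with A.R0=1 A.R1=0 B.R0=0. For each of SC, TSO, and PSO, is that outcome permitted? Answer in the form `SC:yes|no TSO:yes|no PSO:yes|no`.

SC:no TSO:no PSO:yes

outcome vector order: (A.R0,A.R1,B.R0)
SC: 5 outcomes — {(0,0,0); (0,0,2); (0,2,0); (0,2,2); (1,2,0)}
TSO: 5 outcomes — {(0,0,0); (0,0,2); (0,2,0); (0,2,2); (1,2,0)}
PSO: 6 outcomes — {(0,0,0); (0,0,2); (0,2,0); (0,2,2); (1,0,0); (1,2,0)}
target (1,0,0) ∈ {PSO}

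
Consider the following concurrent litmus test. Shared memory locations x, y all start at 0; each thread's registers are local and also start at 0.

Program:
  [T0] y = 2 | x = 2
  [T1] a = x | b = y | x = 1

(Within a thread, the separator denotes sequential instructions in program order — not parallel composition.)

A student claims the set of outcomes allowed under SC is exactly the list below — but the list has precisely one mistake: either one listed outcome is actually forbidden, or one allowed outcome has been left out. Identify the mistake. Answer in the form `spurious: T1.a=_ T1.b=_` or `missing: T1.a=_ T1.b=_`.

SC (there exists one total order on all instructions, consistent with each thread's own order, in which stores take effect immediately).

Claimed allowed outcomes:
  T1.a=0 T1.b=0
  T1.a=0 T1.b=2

missing: T1.a=2 T1.b=2

outcome vector order: (T1.a,T1.b)
SC: 3 outcomes — {<0 0> <0 2> <2 2>}
SC∖claimed = {<2 2>}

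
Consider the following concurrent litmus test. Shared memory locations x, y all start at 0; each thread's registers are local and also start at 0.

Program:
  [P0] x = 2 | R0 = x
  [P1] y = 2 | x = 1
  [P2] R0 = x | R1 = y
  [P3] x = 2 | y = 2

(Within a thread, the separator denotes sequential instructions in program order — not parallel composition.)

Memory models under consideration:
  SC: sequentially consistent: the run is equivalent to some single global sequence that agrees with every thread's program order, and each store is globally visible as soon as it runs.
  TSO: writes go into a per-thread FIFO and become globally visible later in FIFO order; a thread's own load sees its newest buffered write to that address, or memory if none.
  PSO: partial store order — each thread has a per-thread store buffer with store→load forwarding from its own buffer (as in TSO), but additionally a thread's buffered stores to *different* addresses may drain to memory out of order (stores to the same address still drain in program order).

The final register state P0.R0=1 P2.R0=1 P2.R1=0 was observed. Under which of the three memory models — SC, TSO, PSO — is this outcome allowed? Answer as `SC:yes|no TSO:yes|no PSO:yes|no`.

SC:no TSO:no PSO:yes

outcome vector order: (P0.R0,P2.R0,P2.R1)
SC (10): 1/0/0, 1/0/2, 1/1/2, 1/2/0, 1/2/2, 2/0/0, 2/0/2, 2/1/2, 2/2/0, 2/2/2
TSO (10): 1/0/0, 1/0/2, 1/1/2, 1/2/0, 1/2/2, 2/0/0, 2/0/2, 2/1/2, 2/2/0, 2/2/2
PSO (12): 1/0/0, 1/0/2, 1/1/0, 1/1/2, 1/2/0, 1/2/2, 2/0/0, 2/0/2, 2/1/0, 2/1/2, 2/2/0, 2/2/2
target 1/1/0 ∈ {PSO}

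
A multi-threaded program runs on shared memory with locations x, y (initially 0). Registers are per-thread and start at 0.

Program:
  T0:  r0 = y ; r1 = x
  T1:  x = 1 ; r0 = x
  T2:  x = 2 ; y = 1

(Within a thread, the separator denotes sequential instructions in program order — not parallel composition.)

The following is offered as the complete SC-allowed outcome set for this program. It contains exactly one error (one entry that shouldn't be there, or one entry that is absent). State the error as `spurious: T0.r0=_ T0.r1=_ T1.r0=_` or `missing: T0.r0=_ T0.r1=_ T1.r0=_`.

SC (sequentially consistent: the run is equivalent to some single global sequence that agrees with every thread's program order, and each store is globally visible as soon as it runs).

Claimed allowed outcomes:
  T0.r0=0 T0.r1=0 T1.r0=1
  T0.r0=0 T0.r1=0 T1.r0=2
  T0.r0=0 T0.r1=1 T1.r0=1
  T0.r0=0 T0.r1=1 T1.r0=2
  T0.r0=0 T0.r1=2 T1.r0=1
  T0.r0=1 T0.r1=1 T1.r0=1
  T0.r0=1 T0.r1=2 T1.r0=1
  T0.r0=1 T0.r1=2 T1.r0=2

outcome vector order: (T0.r0,T0.r1,T1.r0)
under SC → <0 0 1> <0 0 2> <0 1 1> <0 1 2> <0 2 1> <0 2 2> <1 1 1> <1 2 1> <1 2 2>
SC∖claimed = {<0 2 2>}

missing: T0.r0=0 T0.r1=2 T1.r0=2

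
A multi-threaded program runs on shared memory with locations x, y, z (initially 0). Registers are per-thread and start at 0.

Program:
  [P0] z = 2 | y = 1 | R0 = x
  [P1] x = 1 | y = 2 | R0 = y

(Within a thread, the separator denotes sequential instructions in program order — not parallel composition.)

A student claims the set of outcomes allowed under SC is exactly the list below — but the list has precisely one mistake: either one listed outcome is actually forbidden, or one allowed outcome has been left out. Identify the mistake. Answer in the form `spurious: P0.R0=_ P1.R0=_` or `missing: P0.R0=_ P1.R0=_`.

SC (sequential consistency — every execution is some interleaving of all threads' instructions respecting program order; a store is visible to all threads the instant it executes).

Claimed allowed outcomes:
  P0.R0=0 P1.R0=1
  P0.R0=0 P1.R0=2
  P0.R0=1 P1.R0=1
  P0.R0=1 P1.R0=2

spurious: P0.R0=0 P1.R0=1

outcome vector order: (P0.R0,P1.R0)
SC (3): <0 2> <1 1> <1 2>
claimed∖SC = {<0 1>}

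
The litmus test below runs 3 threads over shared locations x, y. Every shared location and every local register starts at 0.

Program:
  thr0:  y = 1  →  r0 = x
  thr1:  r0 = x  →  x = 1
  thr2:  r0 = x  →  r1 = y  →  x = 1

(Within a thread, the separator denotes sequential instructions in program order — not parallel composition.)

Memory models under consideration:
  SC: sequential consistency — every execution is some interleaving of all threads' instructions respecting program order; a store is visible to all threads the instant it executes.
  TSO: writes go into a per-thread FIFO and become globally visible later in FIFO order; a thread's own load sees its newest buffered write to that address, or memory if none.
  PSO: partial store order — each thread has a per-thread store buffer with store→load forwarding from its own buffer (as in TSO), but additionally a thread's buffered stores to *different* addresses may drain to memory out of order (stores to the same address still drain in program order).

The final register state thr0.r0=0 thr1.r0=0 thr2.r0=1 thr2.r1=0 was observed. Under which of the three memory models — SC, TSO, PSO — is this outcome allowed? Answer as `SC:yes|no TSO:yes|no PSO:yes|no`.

outcome vector order: (thr0.r0,thr1.r0,thr2.r0,thr2.r1)
[SC] allowed = {(0,0,0,0); (0,0,0,1); (0,0,1,1); (0,1,0,0); (0,1,0,1); (1,0,0,0); (1,0,0,1); (1,0,1,0); (1,0,1,1); (1,1,0,0); (1,1,0,1)}
[TSO] allowed = {(0,0,0,0); (0,0,0,1); (0,0,1,0); (0,0,1,1); (0,1,0,0); (0,1,0,1); (1,0,0,0); (1,0,0,1); (1,0,1,0); (1,0,1,1); (1,1,0,0); (1,1,0,1)}
[PSO] allowed = {(0,0,0,0); (0,0,0,1); (0,0,1,0); (0,0,1,1); (0,1,0,0); (0,1,0,1); (1,0,0,0); (1,0,0,1); (1,0,1,0); (1,0,1,1); (1,1,0,0); (1,1,0,1)}
target (0,0,1,0) ∈ {TSO,PSO}

SC:no TSO:yes PSO:yes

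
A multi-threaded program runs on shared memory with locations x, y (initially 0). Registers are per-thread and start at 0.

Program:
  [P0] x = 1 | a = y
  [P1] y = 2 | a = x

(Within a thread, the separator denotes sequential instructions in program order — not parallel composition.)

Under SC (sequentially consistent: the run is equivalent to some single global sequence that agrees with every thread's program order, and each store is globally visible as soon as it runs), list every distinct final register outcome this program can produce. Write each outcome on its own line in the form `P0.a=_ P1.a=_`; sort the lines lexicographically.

outcome vector order: (P0.a,P1.a)
|SC outcomes| = 3

P0.a=0 P1.a=1
P0.a=2 P1.a=0
P0.a=2 P1.a=1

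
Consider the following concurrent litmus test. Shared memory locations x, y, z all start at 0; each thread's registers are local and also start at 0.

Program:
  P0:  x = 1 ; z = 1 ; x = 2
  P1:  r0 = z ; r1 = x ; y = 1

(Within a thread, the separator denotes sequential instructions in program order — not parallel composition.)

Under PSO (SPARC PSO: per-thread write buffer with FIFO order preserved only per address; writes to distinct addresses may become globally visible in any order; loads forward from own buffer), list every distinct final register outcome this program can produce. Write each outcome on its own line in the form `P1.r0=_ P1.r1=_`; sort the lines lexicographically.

outcome vector order: (P1.r0,P1.r1)
|PSO outcomes| = 6

P1.r0=0 P1.r1=0
P1.r0=0 P1.r1=1
P1.r0=0 P1.r1=2
P1.r0=1 P1.r1=0
P1.r0=1 P1.r1=1
P1.r0=1 P1.r1=2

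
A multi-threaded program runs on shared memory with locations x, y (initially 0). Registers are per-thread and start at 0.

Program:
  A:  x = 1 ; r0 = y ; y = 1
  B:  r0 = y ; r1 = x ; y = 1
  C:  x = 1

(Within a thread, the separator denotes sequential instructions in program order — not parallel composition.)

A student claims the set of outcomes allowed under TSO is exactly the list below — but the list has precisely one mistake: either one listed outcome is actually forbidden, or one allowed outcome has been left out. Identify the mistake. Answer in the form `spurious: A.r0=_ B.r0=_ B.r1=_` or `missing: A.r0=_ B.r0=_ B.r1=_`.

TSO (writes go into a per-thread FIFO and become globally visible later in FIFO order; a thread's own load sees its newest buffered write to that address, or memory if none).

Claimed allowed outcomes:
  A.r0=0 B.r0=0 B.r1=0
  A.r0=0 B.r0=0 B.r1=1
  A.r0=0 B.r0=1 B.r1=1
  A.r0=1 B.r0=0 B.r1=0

missing: A.r0=1 B.r0=0 B.r1=1

outcome vector order: (A.r0,B.r0,B.r1)
[TSO] allowed = {<0 0 0>; <0 0 1>; <0 1 1>; <1 0 0>; <1 0 1>}
TSO∖claimed = {<1 0 1>}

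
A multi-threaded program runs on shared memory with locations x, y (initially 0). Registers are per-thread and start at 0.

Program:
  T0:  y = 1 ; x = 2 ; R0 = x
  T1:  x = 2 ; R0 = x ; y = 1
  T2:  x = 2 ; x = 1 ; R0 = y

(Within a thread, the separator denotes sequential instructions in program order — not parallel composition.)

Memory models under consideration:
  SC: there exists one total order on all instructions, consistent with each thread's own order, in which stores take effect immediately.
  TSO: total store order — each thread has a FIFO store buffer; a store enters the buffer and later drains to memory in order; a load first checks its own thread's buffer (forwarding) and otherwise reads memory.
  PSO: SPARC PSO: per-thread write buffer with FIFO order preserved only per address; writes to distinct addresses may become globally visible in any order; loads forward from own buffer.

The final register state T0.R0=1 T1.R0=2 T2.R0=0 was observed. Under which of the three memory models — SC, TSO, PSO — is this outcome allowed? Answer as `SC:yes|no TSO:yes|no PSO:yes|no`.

outcome vector order: (T0.R0,T1.R0,T2.R0)
SC (6): (1,1,1); (1,2,1); (2,1,0); (2,1,1); (2,2,0); (2,2,1)
TSO (8): (1,1,0); (1,1,1); (1,2,0); (1,2,1); (2,1,0); (2,1,1); (2,2,0); (2,2,1)
PSO (8): (1,1,0); (1,1,1); (1,2,0); (1,2,1); (2,1,0); (2,1,1); (2,2,0); (2,2,1)
target (1,2,0) ∈ {TSO,PSO}

SC:no TSO:yes PSO:yes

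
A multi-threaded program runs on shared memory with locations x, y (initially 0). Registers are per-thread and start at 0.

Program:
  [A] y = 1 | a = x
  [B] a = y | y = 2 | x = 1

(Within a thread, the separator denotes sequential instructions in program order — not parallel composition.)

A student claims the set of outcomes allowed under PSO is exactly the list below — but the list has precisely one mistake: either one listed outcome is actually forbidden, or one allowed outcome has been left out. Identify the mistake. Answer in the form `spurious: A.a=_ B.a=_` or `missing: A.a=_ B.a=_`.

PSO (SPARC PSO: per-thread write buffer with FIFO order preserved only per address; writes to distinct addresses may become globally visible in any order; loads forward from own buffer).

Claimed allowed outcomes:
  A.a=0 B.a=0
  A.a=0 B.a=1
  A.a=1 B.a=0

missing: A.a=1 B.a=1

outcome vector order: (A.a,B.a)
PSO: 4 outcomes — {0/0, 0/1, 1/0, 1/1}
PSO∖claimed = {1/1}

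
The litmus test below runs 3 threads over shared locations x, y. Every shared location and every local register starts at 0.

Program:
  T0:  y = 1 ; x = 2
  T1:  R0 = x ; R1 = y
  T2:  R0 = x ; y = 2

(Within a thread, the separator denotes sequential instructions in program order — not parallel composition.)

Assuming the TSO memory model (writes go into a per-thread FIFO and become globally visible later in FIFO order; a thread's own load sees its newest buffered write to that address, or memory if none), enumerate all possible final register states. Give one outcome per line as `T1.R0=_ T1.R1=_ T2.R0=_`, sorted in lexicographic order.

outcome vector order: (T1.R0,T1.R1,T2.R0)
|TSO outcomes| = 10

T1.R0=0 T1.R1=0 T2.R0=0
T1.R0=0 T1.R1=0 T2.R0=2
T1.R0=0 T1.R1=1 T2.R0=0
T1.R0=0 T1.R1=1 T2.R0=2
T1.R0=0 T1.R1=2 T2.R0=0
T1.R0=0 T1.R1=2 T2.R0=2
T1.R0=2 T1.R1=1 T2.R0=0
T1.R0=2 T1.R1=1 T2.R0=2
T1.R0=2 T1.R1=2 T2.R0=0
T1.R0=2 T1.R1=2 T2.R0=2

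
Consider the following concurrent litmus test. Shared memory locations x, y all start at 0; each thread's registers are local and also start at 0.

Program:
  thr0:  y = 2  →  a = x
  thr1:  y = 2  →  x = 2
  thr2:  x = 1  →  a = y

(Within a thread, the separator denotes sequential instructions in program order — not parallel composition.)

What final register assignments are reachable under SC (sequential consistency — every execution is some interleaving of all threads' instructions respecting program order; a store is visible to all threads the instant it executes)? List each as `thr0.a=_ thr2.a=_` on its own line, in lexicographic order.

outcome vector order: (thr0.a,thr2.a)
|SC outcomes| = 5

thr0.a=0 thr2.a=2
thr0.a=1 thr2.a=0
thr0.a=1 thr2.a=2
thr0.a=2 thr2.a=0
thr0.a=2 thr2.a=2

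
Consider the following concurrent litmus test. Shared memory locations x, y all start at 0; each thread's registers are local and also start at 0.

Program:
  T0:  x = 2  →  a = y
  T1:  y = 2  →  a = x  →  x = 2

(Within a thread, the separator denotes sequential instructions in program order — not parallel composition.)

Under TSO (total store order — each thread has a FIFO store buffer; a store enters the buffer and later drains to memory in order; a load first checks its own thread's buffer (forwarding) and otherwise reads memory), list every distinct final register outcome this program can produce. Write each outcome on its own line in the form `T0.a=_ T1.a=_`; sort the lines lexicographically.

outcome vector order: (T0.a,T1.a)
|TSO outcomes| = 4

T0.a=0 T1.a=0
T0.a=0 T1.a=2
T0.a=2 T1.a=0
T0.a=2 T1.a=2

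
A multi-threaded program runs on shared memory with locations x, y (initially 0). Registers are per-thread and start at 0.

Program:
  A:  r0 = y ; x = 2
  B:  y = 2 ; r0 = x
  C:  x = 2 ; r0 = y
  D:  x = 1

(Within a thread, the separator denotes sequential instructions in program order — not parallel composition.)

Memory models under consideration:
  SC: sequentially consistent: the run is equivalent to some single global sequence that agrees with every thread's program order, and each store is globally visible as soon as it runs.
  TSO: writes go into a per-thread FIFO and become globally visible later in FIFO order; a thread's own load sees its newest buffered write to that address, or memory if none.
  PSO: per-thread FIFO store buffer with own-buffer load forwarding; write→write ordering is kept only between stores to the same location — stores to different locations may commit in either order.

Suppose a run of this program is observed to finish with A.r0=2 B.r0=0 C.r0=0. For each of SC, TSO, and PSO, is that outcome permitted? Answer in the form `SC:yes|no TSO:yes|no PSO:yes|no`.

outcome vector order: (A.r0,B.r0,C.r0)
SC: 10 outcomes — {0/0/2; 0/1/0; 0/1/2; 0/2/0; 0/2/2; 2/0/2; 2/1/0; 2/1/2; 2/2/0; 2/2/2}
TSO: 12 outcomes — {0/0/0; 0/0/2; 0/1/0; 0/1/2; 0/2/0; 0/2/2; 2/0/0; 2/0/2; 2/1/0; 2/1/2; 2/2/0; 2/2/2}
PSO: 12 outcomes — {0/0/0; 0/0/2; 0/1/0; 0/1/2; 0/2/0; 0/2/2; 2/0/0; 2/0/2; 2/1/0; 2/1/2; 2/2/0; 2/2/2}
target 2/0/0 ∈ {TSO,PSO}

SC:no TSO:yes PSO:yes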